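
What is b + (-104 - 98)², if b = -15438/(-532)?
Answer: 10861583/266 ≈ 40833.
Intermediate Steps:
b = 7719/266 (b = -15438*(-1/532) = 7719/266 ≈ 29.019)
b + (-104 - 98)² = 7719/266 + (-104 - 98)² = 7719/266 + (-202)² = 7719/266 + 40804 = 10861583/266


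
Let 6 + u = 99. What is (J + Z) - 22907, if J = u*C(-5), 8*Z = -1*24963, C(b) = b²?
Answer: -189619/8 ≈ -23702.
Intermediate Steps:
u = 93 (u = -6 + 99 = 93)
Z = -24963/8 (Z = (-1*24963)/8 = (⅛)*(-24963) = -24963/8 ≈ -3120.4)
J = 2325 (J = 93*(-5)² = 93*25 = 2325)
(J + Z) - 22907 = (2325 - 24963/8) - 22907 = -6363/8 - 22907 = -189619/8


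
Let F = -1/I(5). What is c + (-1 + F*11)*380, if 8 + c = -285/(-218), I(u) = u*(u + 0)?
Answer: -603743/1090 ≈ -553.89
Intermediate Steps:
I(u) = u² (I(u) = u*u = u²)
c = -1459/218 (c = -8 - 285/(-218) = -8 - 285*(-1/218) = -8 + 285/218 = -1459/218 ≈ -6.6927)
F = -1/25 (F = -1/(5²) = -1/25 ≈ -0.040000)
c + (-1 + F*11)*380 = -1459/218 + (-1 - 1/25*11)*380 = -1459/218 + (-1 - 11/25)*380 = -1459/218 - 36/25*380 = -1459/218 - 2736/5 = -603743/1090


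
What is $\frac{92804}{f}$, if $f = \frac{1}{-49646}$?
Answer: $-4607347384$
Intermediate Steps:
$f = - \frac{1}{49646} \approx -2.0143 \cdot 10^{-5}$
$\frac{92804}{f} = \frac{92804}{- \frac{1}{49646}} = 92804 \left(-49646\right) = -4607347384$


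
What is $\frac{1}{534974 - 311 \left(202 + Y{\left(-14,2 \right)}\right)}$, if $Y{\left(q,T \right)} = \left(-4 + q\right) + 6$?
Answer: $\frac{1}{475884} \approx 2.1014 \cdot 10^{-6}$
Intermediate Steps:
$Y{\left(q,T \right)} = 2 + q$
$\frac{1}{534974 - 311 \left(202 + Y{\left(-14,2 \right)}\right)} = \frac{1}{534974 - 311 \left(202 + \left(2 - 14\right)\right)} = \frac{1}{534974 - 311 \left(202 - 12\right)} = \frac{1}{534974 - 59090} = \frac{1}{475884}$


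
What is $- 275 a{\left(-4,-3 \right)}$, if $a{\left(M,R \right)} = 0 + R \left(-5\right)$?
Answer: $-4125$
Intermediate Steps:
$a{\left(M,R \right)} = - 5 R$ ($a{\left(M,R \right)} = 0 - 5 R = - 5 R$)
$- 275 a{\left(-4,-3 \right)} = - 275 \left(\left(-5\right) \left(-3\right)\right) = \left(-275\right) 15 = -4125$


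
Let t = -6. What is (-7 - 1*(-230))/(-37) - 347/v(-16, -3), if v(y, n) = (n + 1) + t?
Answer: 11055/296 ≈ 37.348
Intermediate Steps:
v(y, n) = -5 + n (v(y, n) = (n + 1) - 6 = (1 + n) - 6 = -5 + n)
(-7 - 1*(-230))/(-37) - 347/v(-16, -3) = (-7 - 1*(-230))/(-37) - 347/(-5 - 3) = (-7 + 230)*(-1/37) - 347/(-8) = 223*(-1/37) - 347*(-1/8) = -223/37 + 347/8 = 11055/296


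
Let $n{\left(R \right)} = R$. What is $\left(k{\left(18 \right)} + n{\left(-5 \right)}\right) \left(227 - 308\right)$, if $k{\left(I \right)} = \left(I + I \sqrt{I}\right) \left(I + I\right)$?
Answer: $-52083 - 157464 \sqrt{2} \approx -2.7477 \cdot 10^{5}$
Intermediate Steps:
$k{\left(I \right)} = 2 I \left(I + I^{\frac{3}{2}}\right)$ ($k{\left(I \right)} = \left(I + I^{\frac{3}{2}}\right) 2 I = 2 I \left(I + I^{\frac{3}{2}}\right)$)
$\left(k{\left(18 \right)} + n{\left(-5 \right)}\right) \left(227 - 308\right) = \left(\left(2 \cdot 18^{2} + 2 \cdot 18^{\frac{5}{2}}\right) - 5\right) \left(227 - 308\right) = \left(\left(2 \cdot 324 + 2 \cdot 972 \sqrt{2}\right) - 5\right) \left(-81\right) = \left(\left(648 + 1944 \sqrt{2}\right) - 5\right) \left(-81\right) = \left(643 + 1944 \sqrt{2}\right) \left(-81\right) = -52083 - 157464 \sqrt{2}$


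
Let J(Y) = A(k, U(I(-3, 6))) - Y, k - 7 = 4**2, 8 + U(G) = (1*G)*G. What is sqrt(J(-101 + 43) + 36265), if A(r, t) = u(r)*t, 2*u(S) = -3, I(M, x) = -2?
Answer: sqrt(36329) ≈ 190.60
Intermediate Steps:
u(S) = -3/2 (u(S) = (1/2)*(-3) = -3/2)
U(G) = -8 + G**2 (U(G) = -8 + (1*G)*G = -8 + G*G = -8 + G**2)
k = 23 (k = 7 + 4**2 = 7 + 16 = 23)
A(r, t) = -3*t/2
J(Y) = 6 - Y (J(Y) = -3*(-8 + (-2)**2)/2 - Y = -3*(-8 + 4)/2 - Y = -3/2*(-4) - Y = 6 - Y)
sqrt(J(-101 + 43) + 36265) = sqrt((6 - (-101 + 43)) + 36265) = sqrt((6 - 1*(-58)) + 36265) = sqrt((6 + 58) + 36265) = sqrt(64 + 36265) = sqrt(36329)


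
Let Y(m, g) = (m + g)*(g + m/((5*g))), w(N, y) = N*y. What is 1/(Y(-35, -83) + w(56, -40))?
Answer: 83/626156 ≈ 0.00013255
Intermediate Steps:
Y(m, g) = (g + m)*(g + m/(5*g)) (Y(m, g) = (g + m)*(g + m*(1/(5*g))) = (g + m)*(g + m/(5*g)))
1/(Y(-35, -83) + w(56, -40)) = 1/(((-83)² + (⅕)*(-35) - 83*(-35) + (⅕)*(-35)²/(-83)) + 56*(-40)) = 1/((6889 - 7 + 2905 + (⅕)*(-1/83)*1225) - 2240) = 1/((6889 - 7 + 2905 - 245/83) - 2240) = 1/(812076/83 - 2240) = 1/(626156/83) = 83/626156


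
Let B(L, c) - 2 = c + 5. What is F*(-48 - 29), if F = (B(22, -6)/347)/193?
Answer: -77/66971 ≈ -0.0011498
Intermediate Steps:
B(L, c) = 7 + c (B(L, c) = 2 + (c + 5) = 2 + (5 + c) = 7 + c)
F = 1/66971 (F = ((7 - 6)/347)/193 = (1*(1/347))*(1/193) = (1/347)*(1/193) = 1/66971 ≈ 1.4932e-5)
F*(-48 - 29) = (-48 - 29)/66971 = (1/66971)*(-77) = -77/66971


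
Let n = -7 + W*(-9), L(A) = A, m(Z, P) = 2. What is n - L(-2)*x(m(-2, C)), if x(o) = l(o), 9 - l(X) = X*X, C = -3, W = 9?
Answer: -78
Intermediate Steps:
l(X) = 9 - X² (l(X) = 9 - X*X = 9 - X²)
x(o) = 9 - o²
n = -88 (n = -7 + 9*(-9) = -7 - 81 = -88)
n - L(-2)*x(m(-2, C)) = -88 - (-2)*(9 - 1*2²) = -88 - (-2)*(9 - 1*4) = -88 - (-2)*(9 - 4) = -88 - (-2)*5 = -88 - 1*(-10) = -88 + 10 = -78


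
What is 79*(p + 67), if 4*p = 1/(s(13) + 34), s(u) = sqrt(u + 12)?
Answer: 825787/156 ≈ 5293.5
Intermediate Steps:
s(u) = sqrt(12 + u)
p = 1/156 (p = 1/(4*(sqrt(12 + 13) + 34)) = 1/(4*(sqrt(25) + 34)) = 1/(4*(5 + 34)) = (1/4)/39 = (1/4)*(1/39) = 1/156 ≈ 0.0064103)
79*(p + 67) = 79*(1/156 + 67) = 79*(10453/156) = 825787/156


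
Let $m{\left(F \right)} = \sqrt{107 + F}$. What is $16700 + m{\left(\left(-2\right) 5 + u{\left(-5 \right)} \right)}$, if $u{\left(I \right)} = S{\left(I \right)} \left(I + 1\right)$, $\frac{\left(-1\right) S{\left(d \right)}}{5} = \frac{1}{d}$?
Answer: $16700 + \sqrt{93} \approx 16710.0$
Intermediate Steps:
$S{\left(d \right)} = - \frac{5}{d}$
$u{\left(I \right)} = - \frac{5 \left(1 + I\right)}{I}$ ($u{\left(I \right)} = - \frac{5}{I} \left(I + 1\right) = - \frac{5}{I} \left(1 + I\right) = - \frac{5 \left(1 + I\right)}{I}$)
$16700 + m{\left(\left(-2\right) 5 + u{\left(-5 \right)} \right)} = 16700 + \sqrt{107 - \left(15 - 1\right)} = 16700 + \sqrt{107 - 14} = 16700 + \sqrt{93}$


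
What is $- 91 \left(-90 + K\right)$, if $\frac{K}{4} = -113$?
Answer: $49322$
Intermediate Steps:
$K = -452$ ($K = 4 \left(-113\right) = -452$)
$- 91 \left(-90 + K\right) = - 91 \left(-90 - 452\right) = \left(-91\right) \left(-542\right) = 49322$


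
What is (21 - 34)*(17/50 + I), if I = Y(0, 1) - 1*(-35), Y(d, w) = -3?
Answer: -21021/50 ≈ -420.42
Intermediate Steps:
I = 32 (I = -3 - 1*(-35) = -3 + 35 = 32)
(21 - 34)*(17/50 + I) = (21 - 34)*(17/50 + 32) = -13*(17*(1/50) + 32) = -13*(17/50 + 32) = -13*1617/50 = -21021/50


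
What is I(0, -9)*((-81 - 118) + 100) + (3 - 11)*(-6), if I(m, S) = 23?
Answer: -2229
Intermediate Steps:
I(0, -9)*((-81 - 118) + 100) + (3 - 11)*(-6) = 23*((-81 - 118) + 100) + (3 - 11)*(-6) = 23*(-199 + 100) - 8*(-6) = 23*(-99) + 48 = -2277 + 48 = -2229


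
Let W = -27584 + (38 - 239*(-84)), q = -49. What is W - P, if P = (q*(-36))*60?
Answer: -113310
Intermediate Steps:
P = 105840 (P = -49*(-36)*60 = 1764*60 = 105840)
W = -7470 (W = -27584 + (38 + 20076) = -27584 + 20114 = -7470)
W - P = -7470 - 1*105840 = -7470 - 105840 = -113310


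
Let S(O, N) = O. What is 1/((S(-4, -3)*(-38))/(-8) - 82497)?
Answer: -1/82516 ≈ -1.2119e-5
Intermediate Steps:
1/((S(-4, -3)*(-38))/(-8) - 82497) = 1/(-4*(-38)/(-8) - 82497) = 1/(152*(-⅛) - 82497) = 1/(-19 - 82497) = 1/(-82516) = -1/82516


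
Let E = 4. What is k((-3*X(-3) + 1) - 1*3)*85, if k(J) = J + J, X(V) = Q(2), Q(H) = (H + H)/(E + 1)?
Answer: -748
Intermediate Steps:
Q(H) = 2*H/5 (Q(H) = (H + H)/(4 + 1) = (2*H)/5 = (2*H)*(1/5) = 2*H/5)
X(V) = 4/5 (X(V) = (2/5)*2 = 4/5)
k(J) = 2*J
k((-3*X(-3) + 1) - 1*3)*85 = (2*((-3*4/5 + 1) - 1*3))*85 = (2*((-12/5 + 1) - 3))*85 = (2*(-7/5 - 3))*85 = (2*(-22/5))*85 = -44/5*85 = -748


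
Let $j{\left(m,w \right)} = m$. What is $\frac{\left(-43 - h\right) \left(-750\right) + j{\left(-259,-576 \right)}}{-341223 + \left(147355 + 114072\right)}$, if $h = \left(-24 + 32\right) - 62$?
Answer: $\frac{8509}{79796} \approx 0.10663$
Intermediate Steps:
$h = -54$ ($h = 8 - 62 = -54$)
$\frac{\left(-43 - h\right) \left(-750\right) + j{\left(-259,-576 \right)}}{-341223 + \left(147355 + 114072\right)} = \frac{\left(-43 - -54\right) \left(-750\right) - 259}{-341223 + \left(147355 + 114072\right)} = \frac{\left(-43 + 54\right) \left(-750\right) - 259}{-341223 + 261427} = \frac{11 \left(-750\right) - 259}{-79796} = \left(-8250 - 259\right) \left(- \frac{1}{79796}\right) = \left(-8509\right) \left(- \frac{1}{79796}\right) = \frac{8509}{79796}$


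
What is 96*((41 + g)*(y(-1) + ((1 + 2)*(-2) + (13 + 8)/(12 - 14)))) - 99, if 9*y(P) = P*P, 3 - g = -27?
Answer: -335417/3 ≈ -1.1181e+5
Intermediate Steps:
g = 30 (g = 3 - 1*(-27) = 3 + 27 = 30)
y(P) = P²/9 (y(P) = (P*P)/9 = P²/9)
96*((41 + g)*(y(-1) + ((1 + 2)*(-2) + (13 + 8)/(12 - 14)))) - 99 = 96*((41 + 30)*((⅑)*(-1)² + ((1 + 2)*(-2) + (13 + 8)/(12 - 14)))) - 99 = 96*(71*((⅑)*1 + (3*(-2) + 21/(-2)))) - 99 = 96*(71*(⅑ + (-6 + 21*(-½)))) - 99 = 96*(71*(⅑ + (-6 - 21/2))) - 99 = 96*(71*(⅑ - 33/2)) - 99 = 96*(71*(-295/18)) - 99 = 96*(-20945/18) - 99 = -335120/3 - 99 = -335417/3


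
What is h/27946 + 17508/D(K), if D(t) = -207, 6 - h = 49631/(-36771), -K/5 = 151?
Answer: -1999022920081/23634854418 ≈ -84.579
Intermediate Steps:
K = -755 (K = -5*151 = -755)
h = 270257/36771 (h = 6 - 49631/(-36771) = 6 - 49631*(-1)/36771 = 6 - 1*(-49631/36771) = 6 + 49631/36771 = 270257/36771 ≈ 7.3497)
h/27946 + 17508/D(K) = (270257/36771)/27946 + 17508/(-207) = (270257/36771)*(1/27946) + 17508*(-1/207) = 270257/1027602366 - 5836/69 = -1999022920081/23634854418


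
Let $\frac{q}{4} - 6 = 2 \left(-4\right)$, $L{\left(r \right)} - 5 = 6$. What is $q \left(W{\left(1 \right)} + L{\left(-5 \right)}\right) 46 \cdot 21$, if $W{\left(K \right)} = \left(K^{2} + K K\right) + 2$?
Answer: $-115920$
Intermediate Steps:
$L{\left(r \right)} = 11$ ($L{\left(r \right)} = 5 + 6 = 11$)
$q = -8$ ($q = 24 + 4 \cdot 2 \left(-4\right) = 24 + 4 \left(-8\right) = 24 - 32 = -8$)
$W{\left(K \right)} = 2 + 2 K^{2}$ ($W{\left(K \right)} = \left(K^{2} + K^{2}\right) + 2 = 2 K^{2} + 2 = 2 + 2 K^{2}$)
$q \left(W{\left(1 \right)} + L{\left(-5 \right)}\right) 46 \cdot 21 = - 8 \left(\left(2 + 2 \cdot 1^{2}\right) + 11\right) 46 \cdot 21 = - 8 \left(\left(2 + 2 \cdot 1\right) + 11\right) 46 \cdot 21 = - 8 \left(\left(2 + 2\right) + 11\right) 46 \cdot 21 = - 8 \left(4 + 11\right) 46 \cdot 21 = \left(-8\right) 15 \cdot 46 \cdot 21 = \left(-120\right) 46 \cdot 21 = \left(-5520\right) 21 = -115920$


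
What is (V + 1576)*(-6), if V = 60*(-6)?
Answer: -7296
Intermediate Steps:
V = -360
(V + 1576)*(-6) = (-360 + 1576)*(-6) = 1216*(-6) = -7296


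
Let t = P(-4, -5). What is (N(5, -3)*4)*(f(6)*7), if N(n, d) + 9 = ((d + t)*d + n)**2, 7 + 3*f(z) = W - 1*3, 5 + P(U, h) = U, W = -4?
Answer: -655424/3 ≈ -2.1847e+5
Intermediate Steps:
P(U, h) = -5 + U
t = -9 (t = -5 - 4 = -9)
f(z) = -14/3 (f(z) = -7/3 + (-4 - 1*3)/3 = -7/3 + (-4 - 3)/3 = -7/3 + (1/3)*(-7) = -7/3 - 7/3 = -14/3)
N(n, d) = -9 + (n + d*(-9 + d))**2 (N(n, d) = -9 + ((d - 9)*d + n)**2 = -9 + ((-9 + d)*d + n)**2 = -9 + (d*(-9 + d) + n)**2 = -9 + (n + d*(-9 + d))**2)
(N(5, -3)*4)*(f(6)*7) = ((-9 + (5 + (-3)**2 - 9*(-3))**2)*4)*(-14/3*7) = ((-9 + (5 + 9 + 27)**2)*4)*(-98/3) = ((-9 + 41**2)*4)*(-98/3) = ((-9 + 1681)*4)*(-98/3) = (1672*4)*(-98/3) = 6688*(-98/3) = -655424/3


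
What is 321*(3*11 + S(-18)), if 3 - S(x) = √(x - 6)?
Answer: 11556 - 642*I*√6 ≈ 11556.0 - 1572.6*I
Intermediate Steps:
S(x) = 3 - √(-6 + x) (S(x) = 3 - √(x - 6) = 3 - √(-6 + x))
321*(3*11 + S(-18)) = 321*(3*11 + (3 - √(-6 - 18))) = 321*(33 + (3 - √(-24))) = 321*(33 + (3 - 2*I*√6)) = 321*(36 - 2*I*√6) = 11556 - 642*I*√6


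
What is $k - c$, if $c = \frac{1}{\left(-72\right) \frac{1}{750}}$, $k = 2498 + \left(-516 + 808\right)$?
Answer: $\frac{33605}{12} \approx 2800.4$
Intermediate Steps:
$k = 2790$ ($k = 2498 + 292 = 2790$)
$c = - \frac{125}{12}$ ($c = \frac{1}{\left(-72\right) \frac{1}{750}} = \frac{1}{- \frac{12}{125}} = - \frac{125}{12} \approx -10.417$)
$k - c = 2790 - - \frac{125}{12} = 2790 + \frac{125}{12} = \frac{33605}{12}$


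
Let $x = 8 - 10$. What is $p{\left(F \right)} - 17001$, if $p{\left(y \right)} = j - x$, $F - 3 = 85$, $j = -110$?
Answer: $-17109$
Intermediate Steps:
$F = 88$ ($F = 3 + 85 = 88$)
$x = -2$ ($x = 8 - 10 = -2$)
$p{\left(y \right)} = -108$ ($p{\left(y \right)} = -110 - -2 = -110 + 2 = -108$)
$p{\left(F \right)} - 17001 = -108 - 17001 = -17109$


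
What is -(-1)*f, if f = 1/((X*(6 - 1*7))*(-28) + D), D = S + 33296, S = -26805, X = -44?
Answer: 1/5259 ≈ 0.00019015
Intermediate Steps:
D = 6491 (D = -26805 + 33296 = 6491)
f = 1/5259 (f = 1/(-44*(6 - 1*7)*(-28) + 6491) = 1/(-44*(6 - 7)*(-28) + 6491) = 1/(-44*(-1)*(-28) + 6491) = 1/(44*(-28) + 6491) = 1/(-1232 + 6491) = 1/5259 ≈ 0.00019015)
-(-1)*f = -(-1)/5259 = -1*(-1/5259) = 1/5259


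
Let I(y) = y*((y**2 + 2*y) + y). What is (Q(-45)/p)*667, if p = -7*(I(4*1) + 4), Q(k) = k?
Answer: 1035/28 ≈ 36.964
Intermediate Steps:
I(y) = y*(y**2 + 3*y)
p = -812 (p = -7*((4*1)**2*(3 + 4*1) + 4) = -7*(4**2*(3 + 4) + 4) = -7*(16*7 + 4) = -7*(112 + 4) = -7*116 = -812)
(Q(-45)/p)*667 = -45/(-812)*667 = -45*(-1/812)*667 = (45/812)*667 = 1035/28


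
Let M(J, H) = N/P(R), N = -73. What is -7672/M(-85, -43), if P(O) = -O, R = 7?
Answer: -53704/73 ≈ -735.67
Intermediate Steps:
M(J, H) = 73/7 (M(J, H) = -73/((-1*7)) = -73/(-7) = -73*(-⅐) = 73/7)
-7672/M(-85, -43) = -7672/73/7 = -7672*7/73 = -53704/73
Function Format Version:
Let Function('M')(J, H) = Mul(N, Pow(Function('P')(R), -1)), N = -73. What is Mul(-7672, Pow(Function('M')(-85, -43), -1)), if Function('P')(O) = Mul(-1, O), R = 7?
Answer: Rational(-53704, 73) ≈ -735.67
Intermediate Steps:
Function('M')(J, H) = Rational(73, 7) (Function('M')(J, H) = Mul(-73, Pow(Mul(-1, 7), -1)) = Mul(-73, Pow(-7, -1)) = Mul(-73, Rational(-1, 7)) = Rational(73, 7))
Mul(-7672, Pow(Function('M')(-85, -43), -1)) = Mul(-7672, Pow(Rational(73, 7), -1)) = Mul(-7672, Rational(7, 73)) = Rational(-53704, 73)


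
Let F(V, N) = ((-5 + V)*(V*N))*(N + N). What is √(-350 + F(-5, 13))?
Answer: 5*√662 ≈ 128.65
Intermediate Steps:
F(V, N) = 2*V*N²*(-5 + V) (F(V, N) = ((-5 + V)*(N*V))*(2*N) = (N*V*(-5 + V))*(2*N) = 2*V*N²*(-5 + V))
√(-350 + F(-5, 13)) = √(-350 + 2*(-5)*13²*(-5 - 5)) = √(-350 + 2*(-5)*169*(-10)) = √(-350 + 16900) = √16550 = 5*√662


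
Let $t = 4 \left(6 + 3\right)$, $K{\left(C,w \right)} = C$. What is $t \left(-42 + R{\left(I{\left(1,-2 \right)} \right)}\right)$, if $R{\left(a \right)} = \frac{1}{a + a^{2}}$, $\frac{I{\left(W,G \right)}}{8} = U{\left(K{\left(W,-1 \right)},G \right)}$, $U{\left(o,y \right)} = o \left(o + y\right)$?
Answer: $- \frac{21159}{14} \approx -1511.4$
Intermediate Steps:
$I{\left(W,G \right)} = 8 W \left(G + W\right)$ ($I{\left(W,G \right)} = 8 W \left(W + G\right) = 8 W \left(G + W\right)$)
$t = 36$ ($t = 4 \cdot 9 = 36$)
$t \left(-42 + R{\left(I{\left(1,-2 \right)} \right)}\right) = 36 \left(-42 + \frac{1}{8 \cdot 1 \left(-2 + 1\right) \left(1 + 8 \cdot 1 \left(-2 + 1\right)\right)}\right) = 36 \left(-42 + \frac{1}{8 \cdot 1 \left(-1\right) \left(1 + 8 \cdot 1 \left(-1\right)\right)}\right) = 36 \left(-42 + \frac{1}{\left(-8\right) \left(1 - 8\right)}\right) = 36 \left(-42 - \frac{1}{8 \left(-7\right)}\right) = 36 \left(-42 - - \frac{1}{56}\right) = 36 \left(-42 + \frac{1}{56}\right) = 36 \left(- \frac{2351}{56}\right) = - \frac{21159}{14}$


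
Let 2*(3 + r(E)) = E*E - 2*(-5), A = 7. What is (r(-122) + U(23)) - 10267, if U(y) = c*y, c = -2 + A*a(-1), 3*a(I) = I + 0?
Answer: -8768/3 ≈ -2922.7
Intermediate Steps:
a(I) = I/3 (a(I) = (I + 0)/3 = I/3)
c = -13/3 (c = -2 + 7*((1/3)*(-1)) = -2 + 7*(-1/3) = -2 - 7/3 = -13/3 ≈ -4.3333)
U(y) = -13*y/3
r(E) = 2 + E**2/2 (r(E) = -3 + (E*E - 2*(-5))/2 = -3 + (E**2 + 10)/2 = -3 + (10 + E**2)/2 = -3 + (5 + E**2/2) = 2 + E**2/2)
(r(-122) + U(23)) - 10267 = ((2 + (1/2)*(-122)**2) - 13/3*23) - 10267 = ((2 + (1/2)*14884) - 299/3) - 10267 = ((2 + 7442) - 299/3) - 10267 = (7444 - 299/3) - 10267 = 22033/3 - 10267 = -8768/3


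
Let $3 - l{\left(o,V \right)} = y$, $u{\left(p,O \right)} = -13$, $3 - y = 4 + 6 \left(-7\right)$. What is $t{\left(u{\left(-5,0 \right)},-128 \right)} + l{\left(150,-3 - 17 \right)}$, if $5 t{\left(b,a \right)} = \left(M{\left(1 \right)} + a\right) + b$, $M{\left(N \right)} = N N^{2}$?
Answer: $-66$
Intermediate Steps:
$M{\left(N \right)} = N^{3}$
$y = 41$ ($y = 3 - \left(4 + 6 \left(-7\right)\right) = 3 - \left(4 - 42\right) = 3 - -38 = 3 + 38 = 41$)
$l{\left(o,V \right)} = -38$ ($l{\left(o,V \right)} = 3 - 41 = -38$)
$t{\left(b,a \right)} = \frac{1}{5} + \frac{a}{5} + \frac{b}{5}$ ($t{\left(b,a \right)} = \frac{\left(1^{3} + a\right) + b}{5} = \frac{\left(1 + a\right) + b}{5} = \frac{1 + a + b}{5} = \frac{1}{5} + \frac{a}{5} + \frac{b}{5}$)
$t{\left(u{\left(-5,0 \right)},-128 \right)} + l{\left(150,-3 - 17 \right)} = \left(\frac{1}{5} + \frac{1}{5} \left(-128\right) + \frac{1}{5} \left(-13\right)\right) - 38 = \left(\frac{1}{5} - \frac{128}{5} - \frac{13}{5}\right) - 38 = -28 - 38 = -66$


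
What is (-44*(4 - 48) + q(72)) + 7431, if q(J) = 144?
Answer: 9511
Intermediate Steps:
(-44*(4 - 48) + q(72)) + 7431 = (-44*(4 - 48) + 144) + 7431 = (-44*(-44) + 144) + 7431 = (1936 + 144) + 7431 = 2080 + 7431 = 9511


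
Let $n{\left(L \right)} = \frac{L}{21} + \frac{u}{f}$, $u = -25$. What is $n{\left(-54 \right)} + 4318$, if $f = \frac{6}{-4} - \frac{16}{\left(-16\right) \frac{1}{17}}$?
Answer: $\frac{936098}{217} \approx 4313.8$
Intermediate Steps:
$f = \frac{31}{2}$ ($f = 6 \left(- \frac{1}{4}\right) - \frac{16}{\left(-16\right) \frac{1}{17}} = - \frac{3}{2} - \frac{16}{- \frac{16}{17}} = - \frac{3}{2} - -17 = - \frac{3}{2} + 17 = \frac{31}{2} \approx 15.5$)
$n{\left(L \right)} = - \frac{50}{31} + \frac{L}{21}$ ($n{\left(L \right)} = \frac{L}{21} - \frac{25}{\frac{31}{2}} = L \frac{1}{21} - \frac{50}{31} = \frac{L}{21} - \frac{50}{31} = - \frac{50}{31} + \frac{L}{21}$)
$n{\left(-54 \right)} + 4318 = \left(- \frac{50}{31} + \frac{1}{21} \left(-54\right)\right) + 4318 = \left(- \frac{50}{31} - \frac{18}{7}\right) + 4318 = - \frac{908}{217} + 4318 = \frac{936098}{217}$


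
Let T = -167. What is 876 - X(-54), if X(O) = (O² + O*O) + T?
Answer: -4789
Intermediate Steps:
X(O) = -167 + 2*O² (X(O) = (O² + O*O) - 167 = (O² + O²) - 167 = 2*O² - 167 = -167 + 2*O²)
876 - X(-54) = 876 - (-167 + 2*(-54)²) = 876 - (-167 + 2*2916) = 876 - (-167 + 5832) = 876 - 1*5665 = 876 - 5665 = -4789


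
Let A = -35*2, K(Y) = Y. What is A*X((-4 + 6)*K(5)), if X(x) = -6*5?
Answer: 2100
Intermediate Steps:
A = -70
X(x) = -30
A*X((-4 + 6)*K(5)) = -70*(-30) = 2100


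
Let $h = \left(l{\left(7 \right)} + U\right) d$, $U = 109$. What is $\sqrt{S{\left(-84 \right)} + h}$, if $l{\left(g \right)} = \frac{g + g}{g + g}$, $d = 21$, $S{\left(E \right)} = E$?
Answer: $\sqrt{2226} \approx 47.18$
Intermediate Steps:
$l{\left(g \right)} = 1$ ($l{\left(g \right)} = \frac{2 g}{2 g} = 2 g \frac{1}{2 g} = 1$)
$h = 2310$ ($h = \left(1 + 109\right) 21 = 110 \cdot 21 = 2310$)
$\sqrt{S{\left(-84 \right)} + h} = \sqrt{-84 + 2310} = \sqrt{2226}$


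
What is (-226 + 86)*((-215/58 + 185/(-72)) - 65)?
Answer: 5208875/522 ≈ 9978.7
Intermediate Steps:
(-226 + 86)*((-215/58 + 185/(-72)) - 65) = -140*((-215*1/58 + 185*(-1/72)) - 65) = -140*((-215/58 - 185/72) - 65) = -140*(-13105/2088 - 65) = -140*(-148825/2088) = 5208875/522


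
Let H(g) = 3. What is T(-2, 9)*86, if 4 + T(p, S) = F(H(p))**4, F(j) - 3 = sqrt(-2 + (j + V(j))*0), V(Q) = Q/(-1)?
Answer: -2322 + 7224*I*sqrt(2) ≈ -2322.0 + 10216.0*I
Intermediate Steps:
V(Q) = -Q (V(Q) = Q*(-1) = -Q)
F(j) = 3 + I*sqrt(2) (F(j) = 3 + sqrt(-2 + (j - j)*0) = 3 + sqrt(-2 + 0*0) = 3 + sqrt(-2 + 0) = 3 + sqrt(-2) = 3 + I*sqrt(2))
T(p, S) = -4 + (3 + I*sqrt(2))**4
T(-2, 9)*86 = (-27 + 84*I*sqrt(2))*86 = -2322 + 7224*I*sqrt(2)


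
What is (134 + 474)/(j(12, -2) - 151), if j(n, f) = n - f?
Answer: -608/137 ≈ -4.4380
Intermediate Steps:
(134 + 474)/(j(12, -2) - 151) = (134 + 474)/((12 - 1*(-2)) - 151) = 608/((12 + 2) - 151) = 608/(14 - 151) = 608/(-137) = 608*(-1/137) = -608/137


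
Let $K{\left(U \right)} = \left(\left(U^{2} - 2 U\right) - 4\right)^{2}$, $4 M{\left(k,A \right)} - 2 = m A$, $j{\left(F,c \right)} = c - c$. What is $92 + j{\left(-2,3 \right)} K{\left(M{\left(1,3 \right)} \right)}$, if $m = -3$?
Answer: $92$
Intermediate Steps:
$j{\left(F,c \right)} = 0$
$M{\left(k,A \right)} = \frac{1}{2} - \frac{3 A}{4}$ ($M{\left(k,A \right)} = \frac{1}{2} + \frac{\left(-3\right) A}{4} = \frac{1}{2} - \frac{3 A}{4}$)
$K{\left(U \right)} = \left(-4 + U^{2} - 2 U\right)^{2}$
$92 + j{\left(-2,3 \right)} K{\left(M{\left(1,3 \right)} \right)} = 92 + 0 \left(4 - \left(\frac{1}{2} - \frac{9}{4}\right)^{2} + 2 \left(\frac{1}{2} - \frac{9}{4}\right)\right)^{2} = 92 + 0 \left(4 - \left(- \frac{7}{4}\right)^{2} + 2 \left(- \frac{7}{4}\right)\right)^{2} = 92 + 0 \left(4 - \frac{49}{16} - \frac{7}{2}\right)^{2} = 92 + 0 \left(- \frac{41}{16}\right)^{2} = 92 + 0 \cdot \frac{1681}{256} = 92 + 0 = 92$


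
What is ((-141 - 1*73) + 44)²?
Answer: 28900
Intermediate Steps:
((-141 - 1*73) + 44)² = ((-141 - 73) + 44)² = (-214 + 44)² = (-170)² = 28900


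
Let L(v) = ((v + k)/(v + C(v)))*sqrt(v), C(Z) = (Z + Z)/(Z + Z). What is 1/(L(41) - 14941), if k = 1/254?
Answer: -1700378792784/25405355095624519 - 111107220*sqrt(41)/25405355095624519 ≈ -6.6958e-5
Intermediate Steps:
C(Z) = 1 (C(Z) = (2*Z)/((2*Z)) = (2*Z)*(1/(2*Z)) = 1)
k = 1/254 ≈ 0.0039370
L(v) = sqrt(v)*(1/254 + v)/(1 + v) (L(v) = ((v + 1/254)/(v + 1))*sqrt(v) = ((1/254 + v)/(1 + v))*sqrt(v) = sqrt(v)*(1/254 + v)/(1 + v))
1/(L(41) - 14941) = 1/(sqrt(41)*(1/254 + 41)/(1 + 41) - 14941) = 1/(sqrt(41)*(10415/254)/42 - 14941) = 1/(sqrt(41)*(1/42)*(10415/254) - 14941) = 1/(10415*sqrt(41)/10668 - 14941) = 1/(-14941 + 10415*sqrt(41)/10668)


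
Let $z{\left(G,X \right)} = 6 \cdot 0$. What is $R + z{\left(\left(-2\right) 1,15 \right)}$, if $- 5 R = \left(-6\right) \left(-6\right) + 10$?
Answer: $- \frac{46}{5} \approx -9.2$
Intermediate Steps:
$z{\left(G,X \right)} = 0$
$R = - \frac{46}{5}$ ($R = - \frac{\left(-6\right) \left(-6\right) + 10}{5} = - \frac{36 + 10}{5} = \left(- \frac{1}{5}\right) 46 = - \frac{46}{5} \approx -9.2$)
$R + z{\left(\left(-2\right) 1,15 \right)} = - \frac{46}{5} + 0 = - \frac{46}{5}$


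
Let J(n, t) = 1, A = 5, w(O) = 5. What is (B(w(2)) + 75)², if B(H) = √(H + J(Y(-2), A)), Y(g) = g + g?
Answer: (75 + √6)² ≈ 5998.4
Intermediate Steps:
Y(g) = 2*g
B(H) = √(1 + H) (B(H) = √(H + 1) = √(1 + H))
(B(w(2)) + 75)² = (√(1 + 5) + 75)² = (√6 + 75)² = (75 + √6)²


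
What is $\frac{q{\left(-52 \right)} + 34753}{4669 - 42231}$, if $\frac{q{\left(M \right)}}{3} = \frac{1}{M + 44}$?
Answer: $- \frac{278021}{300496} \approx -0.92521$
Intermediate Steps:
$q{\left(M \right)} = \frac{3}{44 + M}$ ($q{\left(M \right)} = \frac{3}{M + 44} = \frac{3}{44 + M}$)
$\frac{q{\left(-52 \right)} + 34753}{4669 - 42231} = \frac{\frac{3}{44 - 52} + 34753}{4669 - 42231} = \frac{\frac{3}{-8} + 34753}{-37562} = \left(3 \left(- \frac{1}{8}\right) + 34753\right) \left(- \frac{1}{37562}\right) = \left(- \frac{3}{8} + 34753\right) \left(- \frac{1}{37562}\right) = \frac{278021}{8} \left(- \frac{1}{37562}\right) = - \frac{278021}{300496}$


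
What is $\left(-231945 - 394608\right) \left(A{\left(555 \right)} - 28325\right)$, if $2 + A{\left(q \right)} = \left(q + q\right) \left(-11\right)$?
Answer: $25398578961$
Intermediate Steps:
$A{\left(q \right)} = -2 - 22 q$ ($A{\left(q \right)} = -2 + \left(q + q\right) \left(-11\right) = -2 + 2 q \left(-11\right) = -2 - 22 q$)
$\left(-231945 - 394608\right) \left(A{\left(555 \right)} - 28325\right) = \left(-231945 - 394608\right) \left(\left(-2 - 12210\right) - 28325\right) = - 626553 \left(\left(-2 - 12210\right) - 28325\right) = - 626553 \left(-12212 - 28325\right) = \left(-626553\right) \left(-40537\right) = 25398578961$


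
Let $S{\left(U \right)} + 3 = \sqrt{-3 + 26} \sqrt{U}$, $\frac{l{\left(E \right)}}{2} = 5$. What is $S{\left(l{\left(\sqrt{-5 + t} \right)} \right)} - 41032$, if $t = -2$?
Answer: $-41035 + \sqrt{230} \approx -41020.0$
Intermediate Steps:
$l{\left(E \right)} = 10$ ($l{\left(E \right)} = 2 \cdot 5 = 10$)
$S{\left(U \right)} = -3 + \sqrt{23} \sqrt{U}$ ($S{\left(U \right)} = -3 + \sqrt{-3 + 26} \sqrt{U} = -3 + \sqrt{23} \sqrt{U}$)
$S{\left(l{\left(\sqrt{-5 + t} \right)} \right)} - 41032 = \left(-3 + \sqrt{23} \sqrt{10}\right) - 41032 = \left(-3 + \sqrt{230}\right) - 41032 = -41035 + \sqrt{230}$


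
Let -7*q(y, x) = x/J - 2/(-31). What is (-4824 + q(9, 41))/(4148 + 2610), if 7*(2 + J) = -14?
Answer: -4185969/5865944 ≈ -0.71360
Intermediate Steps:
J = -4 (J = -2 + (1/7)*(-14) = -2 - 2 = -4)
q(y, x) = -2/217 + x/28 (q(y, x) = -(x/(-4) - 2/(-31))/7 = -(x*(-1/4) - 2*(-1/31))/7 = -(-x/4 + 2/31)/7 = -(2/31 - x/4)/7 = -2/217 + x/28)
(-4824 + q(9, 41))/(4148 + 2610) = (-4824 + (-2/217 + (1/28)*41))/(4148 + 2610) = (-4824 + (-2/217 + 41/28))/6758 = (-4824 + 1263/868)*(1/6758) = -4185969/868*1/6758 = -4185969/5865944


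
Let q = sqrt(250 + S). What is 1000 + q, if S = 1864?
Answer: 1000 + sqrt(2114) ≈ 1046.0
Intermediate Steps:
q = sqrt(2114) (q = sqrt(250 + 1864) = sqrt(2114) ≈ 45.978)
1000 + q = 1000 + sqrt(2114)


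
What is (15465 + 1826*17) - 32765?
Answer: 13742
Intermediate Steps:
(15465 + 1826*17) - 32765 = (15465 + 31042) - 32765 = 46507 - 32765 = 13742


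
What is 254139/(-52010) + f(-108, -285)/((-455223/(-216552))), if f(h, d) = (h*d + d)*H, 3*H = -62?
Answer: -2366104649169199/7892049410 ≈ -2.9981e+5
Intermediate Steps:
H = -62/3 (H = (1/3)*(-62) = -62/3 ≈ -20.667)
f(h, d) = -62*d/3 - 62*d*h/3 (f(h, d) = (h*d + d)*(-62/3) = (d*h + d)*(-62/3) = (d + d*h)*(-62/3) = -62*d/3 - 62*d*h/3)
254139/(-52010) + f(-108, -285)/((-455223/(-216552))) = 254139/(-52010) + (-62/3*(-285)*(1 - 108))/((-455223/(-216552))) = 254139*(-1/52010) + (-62/3*(-285)*(-107))/((-455223*(-1/216552))) = -254139/52010 - 630230/151741/72184 = -254139/52010 - 630230*72184/151741 = -254139/52010 - 45492522320/151741 = -2366104649169199/7892049410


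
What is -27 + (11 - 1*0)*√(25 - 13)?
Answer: -27 + 22*√3 ≈ 11.105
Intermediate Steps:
-27 + (11 - 1*0)*√(25 - 13) = -27 + (11 + 0)*√12 = -27 + 11*(2*√3) = -27 + 22*√3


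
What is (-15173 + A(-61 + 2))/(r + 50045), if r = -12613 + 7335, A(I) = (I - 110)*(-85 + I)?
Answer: 9163/44767 ≈ 0.20468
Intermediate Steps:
A(I) = (-110 + I)*(-85 + I)
r = -5278
(-15173 + A(-61 + 2))/(r + 50045) = (-15173 + (9350 + (-61 + 2)² - 195*(-61 + 2)))/(-5278 + 50045) = (-15173 + (9350 + (-59)² - 195*(-59)))/44767 = (-15173 + (9350 + 3481 + 11505))*(1/44767) = (-15173 + 24336)*(1/44767) = 9163*(1/44767) = 9163/44767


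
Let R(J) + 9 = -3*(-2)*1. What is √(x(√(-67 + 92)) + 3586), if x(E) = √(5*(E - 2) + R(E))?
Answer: √(3586 + 2*√3) ≈ 59.912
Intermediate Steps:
R(J) = -3 (R(J) = -9 - 3*(-2)*1 = -9 + 6*1 = -9 + 6 = -3)
x(E) = √(-13 + 5*E) (x(E) = √(5*(E - 2) - 3) = √(5*(-2 + E) - 3) = √((-10 + 5*E) - 3) = √(-13 + 5*E))
√(x(√(-67 + 92)) + 3586) = √(√(-13 + 5*√(-67 + 92)) + 3586) = √(√(-13 + 5*√25) + 3586) = √(√(-13 + 5*5) + 3586) = √(√(-13 + 25) + 3586) = √(√12 + 3586) = √(2*√3 + 3586) = √(3586 + 2*√3)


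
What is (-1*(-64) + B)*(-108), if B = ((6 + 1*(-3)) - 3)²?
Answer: -6912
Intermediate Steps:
B = 0 (B = ((6 - 3) - 3)² = (3 - 3)² = 0² = 0)
(-1*(-64) + B)*(-108) = (-1*(-64) + 0)*(-108) = (64 + 0)*(-108) = 64*(-108) = -6912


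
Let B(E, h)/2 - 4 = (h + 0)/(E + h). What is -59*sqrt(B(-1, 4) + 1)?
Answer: -59*sqrt(105)/3 ≈ -201.52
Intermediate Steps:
B(E, h) = 8 + 2*h/(E + h) (B(E, h) = 8 + 2*((h + 0)/(E + h)) = 8 + 2*(h/(E + h)) = 8 + 2*h/(E + h))
-59*sqrt(B(-1, 4) + 1) = -59*sqrt(2*(4*(-1) + 5*4)/(-1 + 4) + 1) = -59*sqrt(2*(-4 + 20)/3 + 1) = -59*sqrt(2*(1/3)*16 + 1) = -59*sqrt(32/3 + 1) = -59*sqrt(105)/3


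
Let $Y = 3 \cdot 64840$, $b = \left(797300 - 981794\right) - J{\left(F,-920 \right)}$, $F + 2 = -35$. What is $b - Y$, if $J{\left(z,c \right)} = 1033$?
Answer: $-380047$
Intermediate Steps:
$F = -37$ ($F = -2 - 35 = -37$)
$b = -185527$ ($b = \left(797300 - 981794\right) - 1033 = -184494 - 1033 = -185527$)
$Y = 194520$
$b - Y = -185527 - 194520 = -380047$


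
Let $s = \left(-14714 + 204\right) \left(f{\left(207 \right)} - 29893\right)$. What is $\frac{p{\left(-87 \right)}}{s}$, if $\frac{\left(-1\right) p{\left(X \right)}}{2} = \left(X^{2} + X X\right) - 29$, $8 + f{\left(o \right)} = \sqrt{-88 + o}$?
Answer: $- \frac{451774209}{6486475542910} - \frac{15109 \sqrt{119}}{6486475542910} \approx -6.9674 \cdot 10^{-5}$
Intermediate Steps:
$f{\left(o \right)} = -8 + \sqrt{-88 + o}$
$p{\left(X \right)} = 58 - 4 X^{2}$ ($p{\left(X \right)} = - 2 \left(\left(X^{2} + X X\right) - 29\right) = - 2 \left(\left(X^{2} + X^{2}\right) - 29\right) = - 2 \left(2 X^{2} - 29\right) = - 2 \left(-29 + 2 X^{2}\right) = 58 - 4 X^{2}$)
$s = 433863510 - 14510 \sqrt{119}$ ($s = \left(-14714 + 204\right) \left(\left(-8 + \sqrt{-88 + 207}\right) - 29893\right) = - 14510 \left(\left(-8 + \sqrt{119}\right) - 29893\right) = - 14510 \left(-29901 + \sqrt{119}\right) = 433863510 - 14510 \sqrt{119} \approx 4.337 \cdot 10^{8}$)
$\frac{p{\left(-87 \right)}}{s} = \frac{58 - 4 \left(-87\right)^{2}}{433863510 - 14510 \sqrt{119}} = \frac{58 - 30276}{433863510 - 14510 \sqrt{119}} = - \frac{30218}{433863510 - 14510 \sqrt{119}}$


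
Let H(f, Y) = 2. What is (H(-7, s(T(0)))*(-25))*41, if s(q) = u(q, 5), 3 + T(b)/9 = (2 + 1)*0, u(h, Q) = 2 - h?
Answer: -2050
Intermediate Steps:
T(b) = -27 (T(b) = -27 + 9*((2 + 1)*0) = -27 + 9*(3*0) = -27 + 9*0 = -27 + 0 = -27)
s(q) = 2 - q
(H(-7, s(T(0)))*(-25))*41 = (2*(-25))*41 = -50*41 = -2050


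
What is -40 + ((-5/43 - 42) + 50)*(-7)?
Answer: -4093/43 ≈ -95.186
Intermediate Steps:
-40 + ((-5/43 - 42) + 50)*(-7) = -40 + (-1811/43 + 50)*(-7) = -40 + (339/43)*(-7) = -40 - 2373/43 = -4093/43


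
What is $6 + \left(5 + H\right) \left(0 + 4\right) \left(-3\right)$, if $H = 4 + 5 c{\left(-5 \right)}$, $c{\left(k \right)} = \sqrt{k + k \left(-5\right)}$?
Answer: $-102 - 120 \sqrt{5} \approx -370.33$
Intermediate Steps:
$c{\left(k \right)} = 2 \sqrt{- k}$ ($c{\left(k \right)} = \sqrt{k - 5 k} = \sqrt{- 4 k} = 2 \sqrt{- k}$)
$H = 4 + 10 \sqrt{5}$ ($H = 4 + 5 \cdot 2 \sqrt{\left(-1\right) \left(-5\right)} = 4 + 5 \cdot 2 \sqrt{5} = 4 + 10 \sqrt{5} \approx 26.361$)
$6 + \left(5 + H\right) \left(0 + 4\right) \left(-3\right) = 6 + \left(5 + \left(4 + 10 \sqrt{5}\right)\right) \left(0 + 4\right) \left(-3\right) = 6 + \left(9 + 10 \sqrt{5}\right) 4 \left(-3\right) = 6 + \left(36 + 40 \sqrt{5}\right) \left(-3\right) = 6 - \left(108 + 120 \sqrt{5}\right) = -102 - 120 \sqrt{5}$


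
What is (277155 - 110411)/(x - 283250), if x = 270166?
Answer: -41686/3271 ≈ -12.744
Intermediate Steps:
(277155 - 110411)/(x - 283250) = (277155 - 110411)/(270166 - 283250) = 166744/(-13084) = 166744*(-1/13084) = -41686/3271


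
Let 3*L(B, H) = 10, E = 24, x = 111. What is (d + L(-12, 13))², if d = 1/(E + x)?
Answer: 203401/18225 ≈ 11.161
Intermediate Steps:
L(B, H) = 10/3 (L(B, H) = (⅓)*10 = 10/3)
d = 1/135 (d = 1/(24 + 111) = 1/135 ≈ 0.0074074)
(d + L(-12, 13))² = (1/135 + 10/3)² = (451/135)² = 203401/18225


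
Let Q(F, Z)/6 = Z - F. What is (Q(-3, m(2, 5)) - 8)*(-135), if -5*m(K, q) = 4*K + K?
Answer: 270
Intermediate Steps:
m(K, q) = -K (m(K, q) = -(4*K + K)/5 = -K)
Q(F, Z) = -6*F + 6*Z (Q(F, Z) = 6*(Z - F) = -6*F + 6*Z)
(Q(-3, m(2, 5)) - 8)*(-135) = ((-6*(-3) + 6*(-1*2)) - 8)*(-135) = ((18 + 6*(-2)) - 8)*(-135) = ((18 - 12) - 8)*(-135) = (6 - 8)*(-135) = -2*(-135) = 270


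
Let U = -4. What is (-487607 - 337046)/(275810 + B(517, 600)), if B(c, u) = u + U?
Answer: -824653/276406 ≈ -2.9835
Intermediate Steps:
B(c, u) = -4 + u (B(c, u) = u - 4 = -4 + u)
(-487607 - 337046)/(275810 + B(517, 600)) = (-487607 - 337046)/(275810 + (-4 + 600)) = -824653/(275810 + 596) = -824653/276406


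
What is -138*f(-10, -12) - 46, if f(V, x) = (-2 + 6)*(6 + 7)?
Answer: -7222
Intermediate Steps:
f(V, x) = 52 (f(V, x) = 4*13 = 52)
-138*f(-10, -12) - 46 = -138*52 - 46 = -7176 - 46 = -7222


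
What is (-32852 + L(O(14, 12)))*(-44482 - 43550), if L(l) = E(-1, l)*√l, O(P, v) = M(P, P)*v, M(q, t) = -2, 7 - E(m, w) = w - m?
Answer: 2892027264 - 5281920*I*√6 ≈ 2.892e+9 - 1.2938e+7*I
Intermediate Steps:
E(m, w) = 7 + m - w (E(m, w) = 7 - (w - m) = 7 + (m - w) = 7 + m - w)
O(P, v) = -2*v
L(l) = √l*(6 - l) (L(l) = (7 - 1 - l)*√l = (6 - l)*√l = √l*(6 - l))
(-32852 + L(O(14, 12)))*(-44482 - 43550) = (-32852 + √(-2*12)*(6 - (-2)*12))*(-44482 - 43550) = (-32852 + √(-24)*(6 - 1*(-24)))*(-88032) = (-32852 + (2*I*√6)*(6 + 24))*(-88032) = (-32852 + (2*I*√6)*30)*(-88032) = (-32852 + 60*I*√6)*(-88032) = 2892027264 - 5281920*I*√6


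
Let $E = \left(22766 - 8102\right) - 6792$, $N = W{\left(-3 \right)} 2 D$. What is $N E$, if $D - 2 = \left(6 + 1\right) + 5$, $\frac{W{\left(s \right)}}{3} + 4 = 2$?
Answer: $-1322496$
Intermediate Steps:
$W{\left(s \right)} = -6$ ($W{\left(s \right)} = -12 + 3 \cdot 2 = -12 + 6 = -6$)
$D = 14$ ($D = 2 + \left(\left(6 + 1\right) + 5\right) = 2 + \left(7 + 5\right) = 2 + 12 = 14$)
$N = -168$ ($N = \left(-6\right) 2 \cdot 14 = \left(-12\right) 14 = -168$)
$E = 7872$ ($E = 14664 - 6792 = 7872$)
$N E = \left(-168\right) 7872 = -1322496$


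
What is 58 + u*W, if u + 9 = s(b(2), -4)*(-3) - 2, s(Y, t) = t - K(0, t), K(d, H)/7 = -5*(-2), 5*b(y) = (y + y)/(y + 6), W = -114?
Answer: -23996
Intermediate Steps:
b(y) = 2*y/(5*(6 + y)) (b(y) = ((y + y)/(y + 6))/5 = ((2*y)/(6 + y))/5 = (2*y/(6 + y))/5 = 2*y/(5*(6 + y)))
K(d, H) = 70 (K(d, H) = 7*(-5*(-2)) = 7*10 = 70)
s(Y, t) = -70 + t (s(Y, t) = t - 1*70 = t - 70 = -70 + t)
u = 211 (u = -9 + ((-70 - 4)*(-3) - 2) = -9 + (-74*(-3) - 2) = -9 + (222 - 2) = -9 + 220 = 211)
58 + u*W = 58 + 211*(-114) = 58 - 24054 = -23996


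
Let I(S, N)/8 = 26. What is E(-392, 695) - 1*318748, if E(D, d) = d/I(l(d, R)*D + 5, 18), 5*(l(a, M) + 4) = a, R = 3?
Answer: -66298889/208 ≈ -3.1874e+5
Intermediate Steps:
l(a, M) = -4 + a/5
I(S, N) = 208 (I(S, N) = 8*26 = 208)
E(D, d) = d/208
E(-392, 695) - 1*318748 = (1/208)*695 - 1*318748 = 695/208 - 318748 = -66298889/208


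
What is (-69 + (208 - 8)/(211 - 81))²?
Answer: 769129/169 ≈ 4551.1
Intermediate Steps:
(-69 + (208 - 8)/(211 - 81))² = (-69 + 200/130)² = (-69 + 200*(1/130))² = (-69 + 20/13)² = (-877/13)² = 769129/169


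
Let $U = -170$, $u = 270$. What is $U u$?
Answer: $-45900$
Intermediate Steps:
$U u = \left(-170\right) 270 = -45900$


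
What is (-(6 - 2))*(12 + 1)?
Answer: -52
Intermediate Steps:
(-(6 - 2))*(12 + 1) = -1*4*13 = -4*13 = -52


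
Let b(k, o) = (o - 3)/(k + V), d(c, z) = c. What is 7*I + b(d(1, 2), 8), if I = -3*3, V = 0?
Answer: -58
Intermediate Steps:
I = -9
b(k, o) = (-3 + o)/k (b(k, o) = (o - 3)/(k + 0) = (-3 + o)/k)
7*I + b(d(1, 2), 8) = 7*(-9) + (-3 + 8)/1 = -63 + 1*5 = -63 + 5 = -58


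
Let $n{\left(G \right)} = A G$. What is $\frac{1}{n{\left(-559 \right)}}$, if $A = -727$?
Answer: $\frac{1}{406393} \approx 2.4607 \cdot 10^{-6}$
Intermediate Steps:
$n{\left(G \right)} = - 727 G$
$\frac{1}{n{\left(-559 \right)}} = \frac{1}{\left(-727\right) \left(-559\right)} = \frac{1}{406393}$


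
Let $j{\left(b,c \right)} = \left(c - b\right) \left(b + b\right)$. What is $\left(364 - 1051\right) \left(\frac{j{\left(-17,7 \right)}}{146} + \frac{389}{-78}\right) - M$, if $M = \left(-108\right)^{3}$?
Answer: $\frac{2404723985}{1898} \approx 1.267 \cdot 10^{6}$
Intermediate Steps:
$j{\left(b,c \right)} = 2 b \left(c - b\right)$ ($j{\left(b,c \right)} = \left(c - b\right) 2 b = 2 b \left(c - b\right)$)
$M = -1259712$
$\left(364 - 1051\right) \left(\frac{j{\left(-17,7 \right)}}{146} + \frac{389}{-78}\right) - M = \left(364 - 1051\right) \left(\frac{2 \left(-17\right) \left(7 - -17\right)}{146} + \frac{389}{-78}\right) - -1259712 = - 687 \left(2 \left(-17\right) \left(7 + 17\right) \frac{1}{146} + 389 \left(- \frac{1}{78}\right)\right) + 1259712 = - 687 \left(2 \left(-17\right) 24 \cdot \frac{1}{146} - \frac{389}{78}\right) + 1259712 = - 687 \left(\left(-816\right) \frac{1}{146} - \frac{389}{78}\right) + 1259712 = - 687 \left(- \frac{408}{73} - \frac{389}{78}\right) + 1259712 = \left(-687\right) \left(- \frac{60221}{5694}\right) + 1259712 = \frac{13790609}{1898} + 1259712 = \frac{2404723985}{1898}$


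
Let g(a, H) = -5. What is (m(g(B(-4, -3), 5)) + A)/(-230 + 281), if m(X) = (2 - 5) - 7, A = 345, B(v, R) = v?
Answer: 335/51 ≈ 6.5686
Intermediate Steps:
m(X) = -10 (m(X) = -3 - 7 = -10)
(m(g(B(-4, -3), 5)) + A)/(-230 + 281) = (-10 + 345)/(-230 + 281) = 335/51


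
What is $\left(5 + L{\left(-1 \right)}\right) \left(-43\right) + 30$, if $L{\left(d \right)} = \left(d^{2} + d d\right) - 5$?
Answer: $-56$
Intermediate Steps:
$L{\left(d \right)} = -5 + 2 d^{2}$ ($L{\left(d \right)} = \left(d^{2} + d^{2}\right) - 5 = 2 d^{2} - 5 = -5 + 2 d^{2}$)
$\left(5 + L{\left(-1 \right)}\right) \left(-43\right) + 30 = \left(5 - \left(5 - 2 \left(-1\right)^{2}\right)\right) \left(-43\right) + 30 = \left(5 + \left(-5 + 2 \cdot 1\right)\right) \left(-43\right) + 30 = \left(5 + \left(-5 + 2\right)\right) \left(-43\right) + 30 = \left(5 - 3\right) \left(-43\right) + 30 = 2 \left(-43\right) + 30 = -86 + 30 = -56$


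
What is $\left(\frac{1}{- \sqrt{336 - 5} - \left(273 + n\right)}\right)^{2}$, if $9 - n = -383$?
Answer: $\frac{1}{\left(665 + \sqrt{331}\right)^{2}} \approx 2.1425 \cdot 10^{-6}$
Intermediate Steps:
$n = 392$ ($n = 9 - -383 = 9 + 383 = 392$)
$\left(\frac{1}{- \sqrt{336 - 5} - \left(273 + n\right)}\right)^{2} = \left(\frac{1}{- \sqrt{336 - 5} - 665}\right)^{2} = \left(\frac{1}{- \sqrt{331} - 665}\right)^{2} = \left(\frac{1}{-665 - \sqrt{331}}\right)^{2} = \frac{1}{\left(-665 - \sqrt{331}\right)^{2}}$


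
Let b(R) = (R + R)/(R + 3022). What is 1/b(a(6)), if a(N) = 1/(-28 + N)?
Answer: -66483/2 ≈ -33242.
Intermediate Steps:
b(R) = 2*R/(3022 + R) (b(R) = (2*R)/(3022 + R) = 2*R/(3022 + R))
1/b(a(6)) = 1/(2/((-28 + 6)*(3022 + 1/(-28 + 6)))) = 1/(2/(-22*(3022 + 1/(-22)))) = 1/(2*(-1/22)/(3022 - 1/22)) = 1/(2*(-1/22)/(66483/22)) = 1/(2*(-1/22)*(22/66483)) = 1/(-2/66483) = -66483/2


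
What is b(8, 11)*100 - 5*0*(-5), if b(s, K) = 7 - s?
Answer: -100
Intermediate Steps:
b(8, 11)*100 - 5*0*(-5) = (7 - 1*8)*100 - 5*0*(-5) = (7 - 8)*100 + 0*(-5) = -1*100 + 0 = -100 + 0 = -100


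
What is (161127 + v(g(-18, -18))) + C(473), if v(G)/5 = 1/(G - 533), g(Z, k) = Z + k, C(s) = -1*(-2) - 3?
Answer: 91680689/569 ≈ 1.6113e+5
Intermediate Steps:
C(s) = -1 (C(s) = 2 - 3 = -1)
v(G) = 5/(-533 + G) (v(G) = 5/(G - 533) = 5/(-533 + G))
(161127 + v(g(-18, -18))) + C(473) = (161127 + 5/(-533 + (-18 - 18))) - 1 = (161127 + 5/(-533 - 36)) - 1 = (161127 + 5/(-569)) - 1 = (161127 + 5*(-1/569)) - 1 = (161127 - 5/569) - 1 = 91681258/569 - 1 = 91680689/569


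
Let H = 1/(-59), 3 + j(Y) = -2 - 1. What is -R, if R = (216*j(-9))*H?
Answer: -1296/59 ≈ -21.966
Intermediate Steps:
j(Y) = -6 (j(Y) = -3 + (-2 - 1) = -3 - 3 = -6)
H = -1/59 ≈ -0.016949
R = 1296/59 (R = (216*(-6))*(-1/59) = -1296*(-1/59) = 1296/59 ≈ 21.966)
-R = -1*1296/59 = -1296/59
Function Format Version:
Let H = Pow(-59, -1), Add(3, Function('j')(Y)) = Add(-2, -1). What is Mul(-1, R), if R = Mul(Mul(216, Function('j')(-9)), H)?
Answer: Rational(-1296, 59) ≈ -21.966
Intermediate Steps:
Function('j')(Y) = -6 (Function('j')(Y) = Add(-3, Add(-2, -1)) = Add(-3, -3) = -6)
H = Rational(-1, 59) ≈ -0.016949
R = Rational(1296, 59) (R = Mul(Mul(216, -6), Rational(-1, 59)) = Mul(-1296, Rational(-1, 59)) = Rational(1296, 59) ≈ 21.966)
Mul(-1, R) = Mul(-1, Rational(1296, 59)) = Rational(-1296, 59)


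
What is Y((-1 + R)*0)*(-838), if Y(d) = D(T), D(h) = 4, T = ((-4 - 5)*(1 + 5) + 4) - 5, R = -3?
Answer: -3352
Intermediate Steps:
T = -55 (T = (-9*6 + 4) - 5 = (-54 + 4) - 5 = -50 - 5 = -55)
Y(d) = 4
Y((-1 + R)*0)*(-838) = 4*(-838) = -3352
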